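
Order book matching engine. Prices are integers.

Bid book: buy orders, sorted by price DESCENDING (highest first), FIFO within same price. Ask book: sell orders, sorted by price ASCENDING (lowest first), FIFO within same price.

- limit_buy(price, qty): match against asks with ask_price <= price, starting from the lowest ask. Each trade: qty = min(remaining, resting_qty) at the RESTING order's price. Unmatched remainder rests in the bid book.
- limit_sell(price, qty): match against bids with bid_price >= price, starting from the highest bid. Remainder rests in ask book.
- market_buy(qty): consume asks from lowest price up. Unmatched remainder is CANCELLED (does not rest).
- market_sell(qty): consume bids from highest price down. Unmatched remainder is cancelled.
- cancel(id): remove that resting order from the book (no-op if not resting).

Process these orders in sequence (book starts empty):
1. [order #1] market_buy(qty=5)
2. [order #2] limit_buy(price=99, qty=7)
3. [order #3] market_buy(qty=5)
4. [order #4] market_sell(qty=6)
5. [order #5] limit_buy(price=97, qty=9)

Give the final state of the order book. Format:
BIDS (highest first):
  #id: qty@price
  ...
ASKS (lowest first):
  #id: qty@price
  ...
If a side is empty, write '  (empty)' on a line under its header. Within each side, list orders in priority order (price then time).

Answer: BIDS (highest first):
  #2: 1@99
  #5: 9@97
ASKS (lowest first):
  (empty)

Derivation:
After op 1 [order #1] market_buy(qty=5): fills=none; bids=[-] asks=[-]
After op 2 [order #2] limit_buy(price=99, qty=7): fills=none; bids=[#2:7@99] asks=[-]
After op 3 [order #3] market_buy(qty=5): fills=none; bids=[#2:7@99] asks=[-]
After op 4 [order #4] market_sell(qty=6): fills=#2x#4:6@99; bids=[#2:1@99] asks=[-]
After op 5 [order #5] limit_buy(price=97, qty=9): fills=none; bids=[#2:1@99 #5:9@97] asks=[-]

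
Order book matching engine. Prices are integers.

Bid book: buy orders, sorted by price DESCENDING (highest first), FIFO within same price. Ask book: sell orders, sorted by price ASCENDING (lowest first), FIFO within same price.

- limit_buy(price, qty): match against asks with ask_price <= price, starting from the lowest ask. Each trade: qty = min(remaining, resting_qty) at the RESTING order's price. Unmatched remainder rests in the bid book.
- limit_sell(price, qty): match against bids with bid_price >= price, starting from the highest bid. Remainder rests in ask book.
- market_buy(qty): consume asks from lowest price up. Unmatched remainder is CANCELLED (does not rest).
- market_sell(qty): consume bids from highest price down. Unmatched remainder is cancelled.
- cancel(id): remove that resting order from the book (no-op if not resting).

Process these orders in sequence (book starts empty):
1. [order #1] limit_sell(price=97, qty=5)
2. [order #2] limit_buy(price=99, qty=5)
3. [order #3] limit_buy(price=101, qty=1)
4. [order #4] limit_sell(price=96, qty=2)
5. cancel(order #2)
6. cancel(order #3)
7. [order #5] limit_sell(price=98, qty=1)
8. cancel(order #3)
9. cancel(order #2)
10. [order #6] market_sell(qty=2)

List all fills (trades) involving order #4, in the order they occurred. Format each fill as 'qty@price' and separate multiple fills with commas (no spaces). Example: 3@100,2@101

Answer: 1@101

Derivation:
After op 1 [order #1] limit_sell(price=97, qty=5): fills=none; bids=[-] asks=[#1:5@97]
After op 2 [order #2] limit_buy(price=99, qty=5): fills=#2x#1:5@97; bids=[-] asks=[-]
After op 3 [order #3] limit_buy(price=101, qty=1): fills=none; bids=[#3:1@101] asks=[-]
After op 4 [order #4] limit_sell(price=96, qty=2): fills=#3x#4:1@101; bids=[-] asks=[#4:1@96]
After op 5 cancel(order #2): fills=none; bids=[-] asks=[#4:1@96]
After op 6 cancel(order #3): fills=none; bids=[-] asks=[#4:1@96]
After op 7 [order #5] limit_sell(price=98, qty=1): fills=none; bids=[-] asks=[#4:1@96 #5:1@98]
After op 8 cancel(order #3): fills=none; bids=[-] asks=[#4:1@96 #5:1@98]
After op 9 cancel(order #2): fills=none; bids=[-] asks=[#4:1@96 #5:1@98]
After op 10 [order #6] market_sell(qty=2): fills=none; bids=[-] asks=[#4:1@96 #5:1@98]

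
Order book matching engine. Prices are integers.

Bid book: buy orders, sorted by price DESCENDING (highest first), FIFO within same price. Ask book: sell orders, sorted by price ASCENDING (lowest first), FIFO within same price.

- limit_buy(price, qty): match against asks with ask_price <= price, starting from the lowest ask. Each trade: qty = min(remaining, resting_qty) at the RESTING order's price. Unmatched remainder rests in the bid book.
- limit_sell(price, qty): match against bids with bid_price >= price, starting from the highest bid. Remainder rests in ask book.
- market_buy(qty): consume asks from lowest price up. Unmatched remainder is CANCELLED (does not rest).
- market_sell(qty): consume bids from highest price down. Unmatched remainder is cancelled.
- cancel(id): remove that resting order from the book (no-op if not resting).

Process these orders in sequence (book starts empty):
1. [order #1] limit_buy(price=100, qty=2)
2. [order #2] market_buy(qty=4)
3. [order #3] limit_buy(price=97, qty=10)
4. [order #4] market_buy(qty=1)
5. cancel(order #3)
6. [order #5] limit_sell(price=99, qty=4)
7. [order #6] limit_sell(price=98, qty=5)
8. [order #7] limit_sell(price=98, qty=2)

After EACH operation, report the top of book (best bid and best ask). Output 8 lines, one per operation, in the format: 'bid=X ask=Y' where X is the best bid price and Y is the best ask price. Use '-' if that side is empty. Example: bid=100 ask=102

After op 1 [order #1] limit_buy(price=100, qty=2): fills=none; bids=[#1:2@100] asks=[-]
After op 2 [order #2] market_buy(qty=4): fills=none; bids=[#1:2@100] asks=[-]
After op 3 [order #3] limit_buy(price=97, qty=10): fills=none; bids=[#1:2@100 #3:10@97] asks=[-]
After op 4 [order #4] market_buy(qty=1): fills=none; bids=[#1:2@100 #3:10@97] asks=[-]
After op 5 cancel(order #3): fills=none; bids=[#1:2@100] asks=[-]
After op 6 [order #5] limit_sell(price=99, qty=4): fills=#1x#5:2@100; bids=[-] asks=[#5:2@99]
After op 7 [order #6] limit_sell(price=98, qty=5): fills=none; bids=[-] asks=[#6:5@98 #5:2@99]
After op 8 [order #7] limit_sell(price=98, qty=2): fills=none; bids=[-] asks=[#6:5@98 #7:2@98 #5:2@99]

Answer: bid=100 ask=-
bid=100 ask=-
bid=100 ask=-
bid=100 ask=-
bid=100 ask=-
bid=- ask=99
bid=- ask=98
bid=- ask=98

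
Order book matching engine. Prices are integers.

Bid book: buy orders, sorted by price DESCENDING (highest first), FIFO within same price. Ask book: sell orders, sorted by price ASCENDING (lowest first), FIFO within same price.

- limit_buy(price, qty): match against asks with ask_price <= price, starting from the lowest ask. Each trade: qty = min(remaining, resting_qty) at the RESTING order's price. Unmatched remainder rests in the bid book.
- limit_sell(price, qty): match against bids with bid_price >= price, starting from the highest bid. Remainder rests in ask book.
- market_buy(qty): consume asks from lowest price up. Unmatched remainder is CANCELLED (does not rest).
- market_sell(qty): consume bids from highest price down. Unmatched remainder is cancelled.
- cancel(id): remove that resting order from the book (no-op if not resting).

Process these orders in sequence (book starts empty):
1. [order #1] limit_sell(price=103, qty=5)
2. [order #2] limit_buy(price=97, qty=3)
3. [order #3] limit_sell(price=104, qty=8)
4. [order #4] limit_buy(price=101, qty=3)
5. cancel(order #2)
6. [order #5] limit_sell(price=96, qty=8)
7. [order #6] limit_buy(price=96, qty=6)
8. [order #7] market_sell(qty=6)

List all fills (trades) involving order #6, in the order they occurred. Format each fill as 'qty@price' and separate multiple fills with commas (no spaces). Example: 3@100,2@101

Answer: 5@96,1@96

Derivation:
After op 1 [order #1] limit_sell(price=103, qty=5): fills=none; bids=[-] asks=[#1:5@103]
After op 2 [order #2] limit_buy(price=97, qty=3): fills=none; bids=[#2:3@97] asks=[#1:5@103]
After op 3 [order #3] limit_sell(price=104, qty=8): fills=none; bids=[#2:3@97] asks=[#1:5@103 #3:8@104]
After op 4 [order #4] limit_buy(price=101, qty=3): fills=none; bids=[#4:3@101 #2:3@97] asks=[#1:5@103 #3:8@104]
After op 5 cancel(order #2): fills=none; bids=[#4:3@101] asks=[#1:5@103 #3:8@104]
After op 6 [order #5] limit_sell(price=96, qty=8): fills=#4x#5:3@101; bids=[-] asks=[#5:5@96 #1:5@103 #3:8@104]
After op 7 [order #6] limit_buy(price=96, qty=6): fills=#6x#5:5@96; bids=[#6:1@96] asks=[#1:5@103 #3:8@104]
After op 8 [order #7] market_sell(qty=6): fills=#6x#7:1@96; bids=[-] asks=[#1:5@103 #3:8@104]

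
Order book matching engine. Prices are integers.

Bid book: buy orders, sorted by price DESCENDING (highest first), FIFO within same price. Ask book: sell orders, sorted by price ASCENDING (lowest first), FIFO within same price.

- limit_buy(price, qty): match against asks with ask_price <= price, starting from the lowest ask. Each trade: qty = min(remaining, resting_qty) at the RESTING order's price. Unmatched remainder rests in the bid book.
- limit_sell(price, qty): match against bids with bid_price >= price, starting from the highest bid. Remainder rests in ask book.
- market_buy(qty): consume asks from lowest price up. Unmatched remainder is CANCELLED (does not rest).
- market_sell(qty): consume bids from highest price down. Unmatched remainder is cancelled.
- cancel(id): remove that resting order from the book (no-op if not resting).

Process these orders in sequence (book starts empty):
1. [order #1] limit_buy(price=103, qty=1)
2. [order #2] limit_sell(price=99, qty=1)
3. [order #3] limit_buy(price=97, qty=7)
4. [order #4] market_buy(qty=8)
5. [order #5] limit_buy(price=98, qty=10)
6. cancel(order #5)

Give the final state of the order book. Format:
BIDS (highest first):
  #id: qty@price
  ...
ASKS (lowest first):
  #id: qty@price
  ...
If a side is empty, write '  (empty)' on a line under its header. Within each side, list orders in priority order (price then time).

After op 1 [order #1] limit_buy(price=103, qty=1): fills=none; bids=[#1:1@103] asks=[-]
After op 2 [order #2] limit_sell(price=99, qty=1): fills=#1x#2:1@103; bids=[-] asks=[-]
After op 3 [order #3] limit_buy(price=97, qty=7): fills=none; bids=[#3:7@97] asks=[-]
After op 4 [order #4] market_buy(qty=8): fills=none; bids=[#3:7@97] asks=[-]
After op 5 [order #5] limit_buy(price=98, qty=10): fills=none; bids=[#5:10@98 #3:7@97] asks=[-]
After op 6 cancel(order #5): fills=none; bids=[#3:7@97] asks=[-]

Answer: BIDS (highest first):
  #3: 7@97
ASKS (lowest first):
  (empty)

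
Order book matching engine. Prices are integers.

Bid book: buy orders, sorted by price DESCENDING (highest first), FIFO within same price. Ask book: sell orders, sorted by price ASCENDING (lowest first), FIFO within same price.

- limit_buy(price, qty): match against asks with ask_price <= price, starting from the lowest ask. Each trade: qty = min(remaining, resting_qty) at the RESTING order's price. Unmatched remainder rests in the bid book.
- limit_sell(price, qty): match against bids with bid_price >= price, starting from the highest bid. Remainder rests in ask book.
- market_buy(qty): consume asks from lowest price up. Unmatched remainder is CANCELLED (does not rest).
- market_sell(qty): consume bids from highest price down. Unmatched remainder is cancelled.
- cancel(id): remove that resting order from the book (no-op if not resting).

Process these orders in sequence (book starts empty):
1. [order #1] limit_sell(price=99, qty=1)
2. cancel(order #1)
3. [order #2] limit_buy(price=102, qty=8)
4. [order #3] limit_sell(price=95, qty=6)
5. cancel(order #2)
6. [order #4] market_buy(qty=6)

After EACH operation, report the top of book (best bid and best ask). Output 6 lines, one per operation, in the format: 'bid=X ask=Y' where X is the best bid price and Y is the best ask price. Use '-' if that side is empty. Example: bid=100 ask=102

Answer: bid=- ask=99
bid=- ask=-
bid=102 ask=-
bid=102 ask=-
bid=- ask=-
bid=- ask=-

Derivation:
After op 1 [order #1] limit_sell(price=99, qty=1): fills=none; bids=[-] asks=[#1:1@99]
After op 2 cancel(order #1): fills=none; bids=[-] asks=[-]
After op 3 [order #2] limit_buy(price=102, qty=8): fills=none; bids=[#2:8@102] asks=[-]
After op 4 [order #3] limit_sell(price=95, qty=6): fills=#2x#3:6@102; bids=[#2:2@102] asks=[-]
After op 5 cancel(order #2): fills=none; bids=[-] asks=[-]
After op 6 [order #4] market_buy(qty=6): fills=none; bids=[-] asks=[-]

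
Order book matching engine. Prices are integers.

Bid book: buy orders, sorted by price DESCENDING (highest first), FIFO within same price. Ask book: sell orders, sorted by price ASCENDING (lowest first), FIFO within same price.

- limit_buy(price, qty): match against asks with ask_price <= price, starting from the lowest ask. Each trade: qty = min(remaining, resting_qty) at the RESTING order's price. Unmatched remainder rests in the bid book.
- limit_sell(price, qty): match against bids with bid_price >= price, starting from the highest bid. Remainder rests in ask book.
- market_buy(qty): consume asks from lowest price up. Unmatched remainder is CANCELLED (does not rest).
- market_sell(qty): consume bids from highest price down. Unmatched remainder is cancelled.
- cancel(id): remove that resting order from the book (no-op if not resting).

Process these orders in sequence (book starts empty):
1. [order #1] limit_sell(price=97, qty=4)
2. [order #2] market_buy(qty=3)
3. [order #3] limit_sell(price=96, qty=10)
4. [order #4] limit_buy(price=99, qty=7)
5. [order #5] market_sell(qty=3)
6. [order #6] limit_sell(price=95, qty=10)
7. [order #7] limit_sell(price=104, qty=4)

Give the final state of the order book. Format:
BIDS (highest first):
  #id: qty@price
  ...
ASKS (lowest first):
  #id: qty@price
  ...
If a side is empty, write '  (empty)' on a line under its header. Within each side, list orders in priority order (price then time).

After op 1 [order #1] limit_sell(price=97, qty=4): fills=none; bids=[-] asks=[#1:4@97]
After op 2 [order #2] market_buy(qty=3): fills=#2x#1:3@97; bids=[-] asks=[#1:1@97]
After op 3 [order #3] limit_sell(price=96, qty=10): fills=none; bids=[-] asks=[#3:10@96 #1:1@97]
After op 4 [order #4] limit_buy(price=99, qty=7): fills=#4x#3:7@96; bids=[-] asks=[#3:3@96 #1:1@97]
After op 5 [order #5] market_sell(qty=3): fills=none; bids=[-] asks=[#3:3@96 #1:1@97]
After op 6 [order #6] limit_sell(price=95, qty=10): fills=none; bids=[-] asks=[#6:10@95 #3:3@96 #1:1@97]
After op 7 [order #7] limit_sell(price=104, qty=4): fills=none; bids=[-] asks=[#6:10@95 #3:3@96 #1:1@97 #7:4@104]

Answer: BIDS (highest first):
  (empty)
ASKS (lowest first):
  #6: 10@95
  #3: 3@96
  #1: 1@97
  #7: 4@104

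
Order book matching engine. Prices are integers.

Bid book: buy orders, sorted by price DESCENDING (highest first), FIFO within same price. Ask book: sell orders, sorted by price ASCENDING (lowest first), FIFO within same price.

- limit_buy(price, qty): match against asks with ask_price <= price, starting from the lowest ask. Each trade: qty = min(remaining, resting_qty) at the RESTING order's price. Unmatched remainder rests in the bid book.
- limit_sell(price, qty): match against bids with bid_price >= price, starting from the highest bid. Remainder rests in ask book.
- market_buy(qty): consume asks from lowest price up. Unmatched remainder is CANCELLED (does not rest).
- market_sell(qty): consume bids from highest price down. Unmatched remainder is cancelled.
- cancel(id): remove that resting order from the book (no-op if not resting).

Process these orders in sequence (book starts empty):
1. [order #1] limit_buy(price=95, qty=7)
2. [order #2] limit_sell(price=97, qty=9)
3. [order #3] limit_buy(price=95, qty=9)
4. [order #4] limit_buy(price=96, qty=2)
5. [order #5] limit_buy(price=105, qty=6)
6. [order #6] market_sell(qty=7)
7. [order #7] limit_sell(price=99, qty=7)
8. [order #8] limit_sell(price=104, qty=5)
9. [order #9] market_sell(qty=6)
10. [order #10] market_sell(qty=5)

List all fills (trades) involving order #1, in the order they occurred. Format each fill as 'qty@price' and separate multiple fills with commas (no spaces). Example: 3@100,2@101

After op 1 [order #1] limit_buy(price=95, qty=7): fills=none; bids=[#1:7@95] asks=[-]
After op 2 [order #2] limit_sell(price=97, qty=9): fills=none; bids=[#1:7@95] asks=[#2:9@97]
After op 3 [order #3] limit_buy(price=95, qty=9): fills=none; bids=[#1:7@95 #3:9@95] asks=[#2:9@97]
After op 4 [order #4] limit_buy(price=96, qty=2): fills=none; bids=[#4:2@96 #1:7@95 #3:9@95] asks=[#2:9@97]
After op 5 [order #5] limit_buy(price=105, qty=6): fills=#5x#2:6@97; bids=[#4:2@96 #1:7@95 #3:9@95] asks=[#2:3@97]
After op 6 [order #6] market_sell(qty=7): fills=#4x#6:2@96 #1x#6:5@95; bids=[#1:2@95 #3:9@95] asks=[#2:3@97]
After op 7 [order #7] limit_sell(price=99, qty=7): fills=none; bids=[#1:2@95 #3:9@95] asks=[#2:3@97 #7:7@99]
After op 8 [order #8] limit_sell(price=104, qty=5): fills=none; bids=[#1:2@95 #3:9@95] asks=[#2:3@97 #7:7@99 #8:5@104]
After op 9 [order #9] market_sell(qty=6): fills=#1x#9:2@95 #3x#9:4@95; bids=[#3:5@95] asks=[#2:3@97 #7:7@99 #8:5@104]
After op 10 [order #10] market_sell(qty=5): fills=#3x#10:5@95; bids=[-] asks=[#2:3@97 #7:7@99 #8:5@104]

Answer: 5@95,2@95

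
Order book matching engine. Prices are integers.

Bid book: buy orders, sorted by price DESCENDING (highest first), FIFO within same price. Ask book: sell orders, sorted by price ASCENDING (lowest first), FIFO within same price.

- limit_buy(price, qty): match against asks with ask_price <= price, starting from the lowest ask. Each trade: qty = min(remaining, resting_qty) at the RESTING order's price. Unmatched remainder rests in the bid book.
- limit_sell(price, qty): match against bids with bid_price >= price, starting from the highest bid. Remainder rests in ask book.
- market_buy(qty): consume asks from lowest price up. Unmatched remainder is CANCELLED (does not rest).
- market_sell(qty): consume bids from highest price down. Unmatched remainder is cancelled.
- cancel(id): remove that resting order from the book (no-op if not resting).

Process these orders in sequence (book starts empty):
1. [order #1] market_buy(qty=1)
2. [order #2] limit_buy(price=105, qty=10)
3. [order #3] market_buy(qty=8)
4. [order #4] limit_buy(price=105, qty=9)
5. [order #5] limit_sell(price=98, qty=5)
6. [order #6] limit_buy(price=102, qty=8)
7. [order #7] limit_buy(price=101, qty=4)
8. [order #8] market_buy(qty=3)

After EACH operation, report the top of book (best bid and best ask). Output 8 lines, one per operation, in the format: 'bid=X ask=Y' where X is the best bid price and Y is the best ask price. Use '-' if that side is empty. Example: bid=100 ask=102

Answer: bid=- ask=-
bid=105 ask=-
bid=105 ask=-
bid=105 ask=-
bid=105 ask=-
bid=105 ask=-
bid=105 ask=-
bid=105 ask=-

Derivation:
After op 1 [order #1] market_buy(qty=1): fills=none; bids=[-] asks=[-]
After op 2 [order #2] limit_buy(price=105, qty=10): fills=none; bids=[#2:10@105] asks=[-]
After op 3 [order #3] market_buy(qty=8): fills=none; bids=[#2:10@105] asks=[-]
After op 4 [order #4] limit_buy(price=105, qty=9): fills=none; bids=[#2:10@105 #4:9@105] asks=[-]
After op 5 [order #5] limit_sell(price=98, qty=5): fills=#2x#5:5@105; bids=[#2:5@105 #4:9@105] asks=[-]
After op 6 [order #6] limit_buy(price=102, qty=8): fills=none; bids=[#2:5@105 #4:9@105 #6:8@102] asks=[-]
After op 7 [order #7] limit_buy(price=101, qty=4): fills=none; bids=[#2:5@105 #4:9@105 #6:8@102 #7:4@101] asks=[-]
After op 8 [order #8] market_buy(qty=3): fills=none; bids=[#2:5@105 #4:9@105 #6:8@102 #7:4@101] asks=[-]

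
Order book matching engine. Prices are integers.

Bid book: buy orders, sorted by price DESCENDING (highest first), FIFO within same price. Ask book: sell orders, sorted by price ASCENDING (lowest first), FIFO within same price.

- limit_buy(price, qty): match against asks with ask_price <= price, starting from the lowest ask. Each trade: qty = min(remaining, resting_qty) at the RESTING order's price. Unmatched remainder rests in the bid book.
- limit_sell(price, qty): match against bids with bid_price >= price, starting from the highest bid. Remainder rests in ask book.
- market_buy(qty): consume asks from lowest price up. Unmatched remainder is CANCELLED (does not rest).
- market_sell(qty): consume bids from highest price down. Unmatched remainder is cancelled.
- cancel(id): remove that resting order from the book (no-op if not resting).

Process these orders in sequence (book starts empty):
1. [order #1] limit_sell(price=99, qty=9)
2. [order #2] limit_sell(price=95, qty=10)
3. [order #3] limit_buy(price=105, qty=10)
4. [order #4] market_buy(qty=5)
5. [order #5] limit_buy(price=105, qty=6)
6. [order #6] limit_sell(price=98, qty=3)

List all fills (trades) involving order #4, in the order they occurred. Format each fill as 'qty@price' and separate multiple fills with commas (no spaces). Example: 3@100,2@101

After op 1 [order #1] limit_sell(price=99, qty=9): fills=none; bids=[-] asks=[#1:9@99]
After op 2 [order #2] limit_sell(price=95, qty=10): fills=none; bids=[-] asks=[#2:10@95 #1:9@99]
After op 3 [order #3] limit_buy(price=105, qty=10): fills=#3x#2:10@95; bids=[-] asks=[#1:9@99]
After op 4 [order #4] market_buy(qty=5): fills=#4x#1:5@99; bids=[-] asks=[#1:4@99]
After op 5 [order #5] limit_buy(price=105, qty=6): fills=#5x#1:4@99; bids=[#5:2@105] asks=[-]
After op 6 [order #6] limit_sell(price=98, qty=3): fills=#5x#6:2@105; bids=[-] asks=[#6:1@98]

Answer: 5@99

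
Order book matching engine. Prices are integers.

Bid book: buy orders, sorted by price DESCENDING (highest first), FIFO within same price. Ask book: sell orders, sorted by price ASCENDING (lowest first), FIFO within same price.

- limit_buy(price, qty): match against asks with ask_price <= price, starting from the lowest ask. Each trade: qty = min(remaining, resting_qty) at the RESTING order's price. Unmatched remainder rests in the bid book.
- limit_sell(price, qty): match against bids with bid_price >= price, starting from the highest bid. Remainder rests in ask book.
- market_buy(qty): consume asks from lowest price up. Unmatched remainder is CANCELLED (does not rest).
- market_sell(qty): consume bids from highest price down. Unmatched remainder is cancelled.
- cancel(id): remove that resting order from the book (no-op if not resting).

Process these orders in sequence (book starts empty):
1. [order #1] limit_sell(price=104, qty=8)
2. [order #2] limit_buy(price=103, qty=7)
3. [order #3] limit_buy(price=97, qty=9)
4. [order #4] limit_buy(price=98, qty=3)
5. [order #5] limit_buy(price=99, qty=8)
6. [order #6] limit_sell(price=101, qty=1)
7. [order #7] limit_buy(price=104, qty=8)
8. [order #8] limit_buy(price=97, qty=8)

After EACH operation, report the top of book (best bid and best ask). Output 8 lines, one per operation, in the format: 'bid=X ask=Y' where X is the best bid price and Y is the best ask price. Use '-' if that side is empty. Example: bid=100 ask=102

After op 1 [order #1] limit_sell(price=104, qty=8): fills=none; bids=[-] asks=[#1:8@104]
After op 2 [order #2] limit_buy(price=103, qty=7): fills=none; bids=[#2:7@103] asks=[#1:8@104]
After op 3 [order #3] limit_buy(price=97, qty=9): fills=none; bids=[#2:7@103 #3:9@97] asks=[#1:8@104]
After op 4 [order #4] limit_buy(price=98, qty=3): fills=none; bids=[#2:7@103 #4:3@98 #3:9@97] asks=[#1:8@104]
After op 5 [order #5] limit_buy(price=99, qty=8): fills=none; bids=[#2:7@103 #5:8@99 #4:3@98 #3:9@97] asks=[#1:8@104]
After op 6 [order #6] limit_sell(price=101, qty=1): fills=#2x#6:1@103; bids=[#2:6@103 #5:8@99 #4:3@98 #3:9@97] asks=[#1:8@104]
After op 7 [order #7] limit_buy(price=104, qty=8): fills=#7x#1:8@104; bids=[#2:6@103 #5:8@99 #4:3@98 #3:9@97] asks=[-]
After op 8 [order #8] limit_buy(price=97, qty=8): fills=none; bids=[#2:6@103 #5:8@99 #4:3@98 #3:9@97 #8:8@97] asks=[-]

Answer: bid=- ask=104
bid=103 ask=104
bid=103 ask=104
bid=103 ask=104
bid=103 ask=104
bid=103 ask=104
bid=103 ask=-
bid=103 ask=-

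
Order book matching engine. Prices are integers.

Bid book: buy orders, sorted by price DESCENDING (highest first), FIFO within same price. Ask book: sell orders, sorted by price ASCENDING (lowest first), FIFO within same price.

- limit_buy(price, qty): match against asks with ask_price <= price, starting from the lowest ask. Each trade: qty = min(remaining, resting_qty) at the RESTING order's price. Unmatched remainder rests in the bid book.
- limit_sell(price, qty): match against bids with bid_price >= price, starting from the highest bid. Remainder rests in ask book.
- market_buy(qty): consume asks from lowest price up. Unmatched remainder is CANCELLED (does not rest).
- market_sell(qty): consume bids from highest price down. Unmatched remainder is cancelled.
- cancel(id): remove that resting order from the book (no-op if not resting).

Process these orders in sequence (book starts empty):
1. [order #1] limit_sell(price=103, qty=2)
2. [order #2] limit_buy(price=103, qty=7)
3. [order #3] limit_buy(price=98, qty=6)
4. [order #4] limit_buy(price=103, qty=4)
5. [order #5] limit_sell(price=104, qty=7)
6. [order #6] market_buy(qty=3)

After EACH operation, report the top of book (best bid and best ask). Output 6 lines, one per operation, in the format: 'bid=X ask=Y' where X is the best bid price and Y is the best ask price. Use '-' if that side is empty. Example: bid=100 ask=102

Answer: bid=- ask=103
bid=103 ask=-
bid=103 ask=-
bid=103 ask=-
bid=103 ask=104
bid=103 ask=104

Derivation:
After op 1 [order #1] limit_sell(price=103, qty=2): fills=none; bids=[-] asks=[#1:2@103]
After op 2 [order #2] limit_buy(price=103, qty=7): fills=#2x#1:2@103; bids=[#2:5@103] asks=[-]
After op 3 [order #3] limit_buy(price=98, qty=6): fills=none; bids=[#2:5@103 #3:6@98] asks=[-]
After op 4 [order #4] limit_buy(price=103, qty=4): fills=none; bids=[#2:5@103 #4:4@103 #3:6@98] asks=[-]
After op 5 [order #5] limit_sell(price=104, qty=7): fills=none; bids=[#2:5@103 #4:4@103 #3:6@98] asks=[#5:7@104]
After op 6 [order #6] market_buy(qty=3): fills=#6x#5:3@104; bids=[#2:5@103 #4:4@103 #3:6@98] asks=[#5:4@104]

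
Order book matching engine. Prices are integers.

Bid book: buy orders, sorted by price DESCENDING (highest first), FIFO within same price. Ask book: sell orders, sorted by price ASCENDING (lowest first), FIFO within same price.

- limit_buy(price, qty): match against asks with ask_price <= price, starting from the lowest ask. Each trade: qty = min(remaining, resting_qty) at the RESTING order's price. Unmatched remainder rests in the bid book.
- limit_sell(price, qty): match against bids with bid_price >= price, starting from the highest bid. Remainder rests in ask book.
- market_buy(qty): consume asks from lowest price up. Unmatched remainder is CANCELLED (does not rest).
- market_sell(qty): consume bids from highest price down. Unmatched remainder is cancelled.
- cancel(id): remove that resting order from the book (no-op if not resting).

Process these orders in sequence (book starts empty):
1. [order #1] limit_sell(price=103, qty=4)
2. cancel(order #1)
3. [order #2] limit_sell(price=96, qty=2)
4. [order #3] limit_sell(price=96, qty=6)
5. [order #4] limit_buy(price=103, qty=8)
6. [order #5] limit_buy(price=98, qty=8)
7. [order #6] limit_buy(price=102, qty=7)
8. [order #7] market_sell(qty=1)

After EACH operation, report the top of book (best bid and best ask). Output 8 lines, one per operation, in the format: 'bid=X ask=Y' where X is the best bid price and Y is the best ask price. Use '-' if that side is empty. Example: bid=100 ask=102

Answer: bid=- ask=103
bid=- ask=-
bid=- ask=96
bid=- ask=96
bid=- ask=-
bid=98 ask=-
bid=102 ask=-
bid=102 ask=-

Derivation:
After op 1 [order #1] limit_sell(price=103, qty=4): fills=none; bids=[-] asks=[#1:4@103]
After op 2 cancel(order #1): fills=none; bids=[-] asks=[-]
After op 3 [order #2] limit_sell(price=96, qty=2): fills=none; bids=[-] asks=[#2:2@96]
After op 4 [order #3] limit_sell(price=96, qty=6): fills=none; bids=[-] asks=[#2:2@96 #3:6@96]
After op 5 [order #4] limit_buy(price=103, qty=8): fills=#4x#2:2@96 #4x#3:6@96; bids=[-] asks=[-]
After op 6 [order #5] limit_buy(price=98, qty=8): fills=none; bids=[#5:8@98] asks=[-]
After op 7 [order #6] limit_buy(price=102, qty=7): fills=none; bids=[#6:7@102 #5:8@98] asks=[-]
After op 8 [order #7] market_sell(qty=1): fills=#6x#7:1@102; bids=[#6:6@102 #5:8@98] asks=[-]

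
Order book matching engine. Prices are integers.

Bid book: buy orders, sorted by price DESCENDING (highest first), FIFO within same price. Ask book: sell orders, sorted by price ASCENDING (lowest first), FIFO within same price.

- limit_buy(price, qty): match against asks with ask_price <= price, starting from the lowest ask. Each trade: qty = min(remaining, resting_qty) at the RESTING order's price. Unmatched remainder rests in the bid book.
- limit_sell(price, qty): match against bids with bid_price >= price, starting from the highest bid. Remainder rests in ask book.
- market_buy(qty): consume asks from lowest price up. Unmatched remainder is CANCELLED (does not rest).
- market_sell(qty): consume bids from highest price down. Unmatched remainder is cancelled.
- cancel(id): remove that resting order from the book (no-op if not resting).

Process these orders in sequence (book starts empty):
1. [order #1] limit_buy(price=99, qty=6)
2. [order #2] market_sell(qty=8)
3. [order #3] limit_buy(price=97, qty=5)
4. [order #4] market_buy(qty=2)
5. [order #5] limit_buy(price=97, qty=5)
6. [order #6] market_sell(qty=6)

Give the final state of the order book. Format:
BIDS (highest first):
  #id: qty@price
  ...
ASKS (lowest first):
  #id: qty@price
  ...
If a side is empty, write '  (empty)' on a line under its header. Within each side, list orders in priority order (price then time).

Answer: BIDS (highest first):
  #5: 4@97
ASKS (lowest first):
  (empty)

Derivation:
After op 1 [order #1] limit_buy(price=99, qty=6): fills=none; bids=[#1:6@99] asks=[-]
After op 2 [order #2] market_sell(qty=8): fills=#1x#2:6@99; bids=[-] asks=[-]
After op 3 [order #3] limit_buy(price=97, qty=5): fills=none; bids=[#3:5@97] asks=[-]
After op 4 [order #4] market_buy(qty=2): fills=none; bids=[#3:5@97] asks=[-]
After op 5 [order #5] limit_buy(price=97, qty=5): fills=none; bids=[#3:5@97 #5:5@97] asks=[-]
After op 6 [order #6] market_sell(qty=6): fills=#3x#6:5@97 #5x#6:1@97; bids=[#5:4@97] asks=[-]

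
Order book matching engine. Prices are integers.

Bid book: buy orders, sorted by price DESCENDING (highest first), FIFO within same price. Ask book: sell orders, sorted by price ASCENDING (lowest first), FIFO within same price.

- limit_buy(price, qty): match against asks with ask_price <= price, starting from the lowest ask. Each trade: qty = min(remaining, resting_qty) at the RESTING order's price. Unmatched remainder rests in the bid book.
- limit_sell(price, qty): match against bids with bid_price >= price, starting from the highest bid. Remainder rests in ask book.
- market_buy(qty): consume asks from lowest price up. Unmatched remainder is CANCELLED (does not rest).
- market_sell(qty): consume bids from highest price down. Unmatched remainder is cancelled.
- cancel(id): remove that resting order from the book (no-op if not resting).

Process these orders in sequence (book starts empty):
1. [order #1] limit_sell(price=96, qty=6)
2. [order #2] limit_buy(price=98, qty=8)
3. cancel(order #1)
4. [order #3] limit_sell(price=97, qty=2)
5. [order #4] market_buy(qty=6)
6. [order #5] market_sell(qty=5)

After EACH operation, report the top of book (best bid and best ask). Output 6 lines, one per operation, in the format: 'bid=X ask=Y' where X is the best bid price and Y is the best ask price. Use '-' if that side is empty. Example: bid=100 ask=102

Answer: bid=- ask=96
bid=98 ask=-
bid=98 ask=-
bid=- ask=-
bid=- ask=-
bid=- ask=-

Derivation:
After op 1 [order #1] limit_sell(price=96, qty=6): fills=none; bids=[-] asks=[#1:6@96]
After op 2 [order #2] limit_buy(price=98, qty=8): fills=#2x#1:6@96; bids=[#2:2@98] asks=[-]
After op 3 cancel(order #1): fills=none; bids=[#2:2@98] asks=[-]
After op 4 [order #3] limit_sell(price=97, qty=2): fills=#2x#3:2@98; bids=[-] asks=[-]
After op 5 [order #4] market_buy(qty=6): fills=none; bids=[-] asks=[-]
After op 6 [order #5] market_sell(qty=5): fills=none; bids=[-] asks=[-]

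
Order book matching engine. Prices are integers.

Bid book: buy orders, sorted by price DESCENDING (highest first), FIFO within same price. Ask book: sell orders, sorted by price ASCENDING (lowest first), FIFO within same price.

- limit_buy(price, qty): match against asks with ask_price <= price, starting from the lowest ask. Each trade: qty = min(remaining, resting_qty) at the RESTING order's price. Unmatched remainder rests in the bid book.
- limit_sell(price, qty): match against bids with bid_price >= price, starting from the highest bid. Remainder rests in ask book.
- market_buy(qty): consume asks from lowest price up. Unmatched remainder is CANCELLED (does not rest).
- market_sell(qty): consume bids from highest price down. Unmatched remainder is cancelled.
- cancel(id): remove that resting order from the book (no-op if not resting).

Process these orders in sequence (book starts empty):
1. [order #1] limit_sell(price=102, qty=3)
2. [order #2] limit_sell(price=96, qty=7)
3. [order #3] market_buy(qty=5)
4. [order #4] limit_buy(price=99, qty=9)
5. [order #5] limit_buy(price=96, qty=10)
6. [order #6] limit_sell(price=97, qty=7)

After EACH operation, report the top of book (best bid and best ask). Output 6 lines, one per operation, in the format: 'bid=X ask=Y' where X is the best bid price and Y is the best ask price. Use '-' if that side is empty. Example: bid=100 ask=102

After op 1 [order #1] limit_sell(price=102, qty=3): fills=none; bids=[-] asks=[#1:3@102]
After op 2 [order #2] limit_sell(price=96, qty=7): fills=none; bids=[-] asks=[#2:7@96 #1:3@102]
After op 3 [order #3] market_buy(qty=5): fills=#3x#2:5@96; bids=[-] asks=[#2:2@96 #1:3@102]
After op 4 [order #4] limit_buy(price=99, qty=9): fills=#4x#2:2@96; bids=[#4:7@99] asks=[#1:3@102]
After op 5 [order #5] limit_buy(price=96, qty=10): fills=none; bids=[#4:7@99 #5:10@96] asks=[#1:3@102]
After op 6 [order #6] limit_sell(price=97, qty=7): fills=#4x#6:7@99; bids=[#5:10@96] asks=[#1:3@102]

Answer: bid=- ask=102
bid=- ask=96
bid=- ask=96
bid=99 ask=102
bid=99 ask=102
bid=96 ask=102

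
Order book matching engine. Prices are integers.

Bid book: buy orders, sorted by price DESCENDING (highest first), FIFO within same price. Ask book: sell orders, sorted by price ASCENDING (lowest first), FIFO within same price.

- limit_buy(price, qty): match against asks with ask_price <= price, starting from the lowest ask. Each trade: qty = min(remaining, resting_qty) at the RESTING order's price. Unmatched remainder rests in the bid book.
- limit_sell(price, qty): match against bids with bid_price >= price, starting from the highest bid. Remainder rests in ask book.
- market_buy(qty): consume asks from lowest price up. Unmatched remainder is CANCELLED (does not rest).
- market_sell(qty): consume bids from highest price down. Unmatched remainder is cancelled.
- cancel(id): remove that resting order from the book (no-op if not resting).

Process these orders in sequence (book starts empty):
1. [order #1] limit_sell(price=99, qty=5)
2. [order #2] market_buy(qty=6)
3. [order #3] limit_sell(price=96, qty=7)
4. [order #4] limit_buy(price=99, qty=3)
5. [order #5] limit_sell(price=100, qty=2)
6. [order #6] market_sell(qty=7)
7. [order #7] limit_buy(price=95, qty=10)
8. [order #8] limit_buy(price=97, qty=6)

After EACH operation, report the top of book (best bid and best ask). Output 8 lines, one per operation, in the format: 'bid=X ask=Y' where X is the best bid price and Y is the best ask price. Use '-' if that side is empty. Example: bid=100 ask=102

After op 1 [order #1] limit_sell(price=99, qty=5): fills=none; bids=[-] asks=[#1:5@99]
After op 2 [order #2] market_buy(qty=6): fills=#2x#1:5@99; bids=[-] asks=[-]
After op 3 [order #3] limit_sell(price=96, qty=7): fills=none; bids=[-] asks=[#3:7@96]
After op 4 [order #4] limit_buy(price=99, qty=3): fills=#4x#3:3@96; bids=[-] asks=[#3:4@96]
After op 5 [order #5] limit_sell(price=100, qty=2): fills=none; bids=[-] asks=[#3:4@96 #5:2@100]
After op 6 [order #6] market_sell(qty=7): fills=none; bids=[-] asks=[#3:4@96 #5:2@100]
After op 7 [order #7] limit_buy(price=95, qty=10): fills=none; bids=[#7:10@95] asks=[#3:4@96 #5:2@100]
After op 8 [order #8] limit_buy(price=97, qty=6): fills=#8x#3:4@96; bids=[#8:2@97 #7:10@95] asks=[#5:2@100]

Answer: bid=- ask=99
bid=- ask=-
bid=- ask=96
bid=- ask=96
bid=- ask=96
bid=- ask=96
bid=95 ask=96
bid=97 ask=100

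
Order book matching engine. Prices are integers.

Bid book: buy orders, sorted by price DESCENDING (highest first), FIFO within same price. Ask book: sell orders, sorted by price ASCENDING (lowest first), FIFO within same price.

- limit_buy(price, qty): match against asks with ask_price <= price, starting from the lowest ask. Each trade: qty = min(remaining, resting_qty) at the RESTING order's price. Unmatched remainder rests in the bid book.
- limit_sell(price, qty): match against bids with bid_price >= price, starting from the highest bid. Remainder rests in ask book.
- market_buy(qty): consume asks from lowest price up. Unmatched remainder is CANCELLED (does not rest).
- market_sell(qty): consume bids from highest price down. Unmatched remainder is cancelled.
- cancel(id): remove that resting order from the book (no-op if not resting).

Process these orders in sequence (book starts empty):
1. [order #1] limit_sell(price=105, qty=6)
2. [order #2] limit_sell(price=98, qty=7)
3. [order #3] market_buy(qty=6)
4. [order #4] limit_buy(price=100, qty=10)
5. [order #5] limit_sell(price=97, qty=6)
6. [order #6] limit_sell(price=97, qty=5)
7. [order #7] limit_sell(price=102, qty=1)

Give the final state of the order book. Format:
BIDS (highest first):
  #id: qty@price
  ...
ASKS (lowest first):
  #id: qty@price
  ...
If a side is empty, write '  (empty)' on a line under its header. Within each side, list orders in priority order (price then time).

After op 1 [order #1] limit_sell(price=105, qty=6): fills=none; bids=[-] asks=[#1:6@105]
After op 2 [order #2] limit_sell(price=98, qty=7): fills=none; bids=[-] asks=[#2:7@98 #1:6@105]
After op 3 [order #3] market_buy(qty=6): fills=#3x#2:6@98; bids=[-] asks=[#2:1@98 #1:6@105]
After op 4 [order #4] limit_buy(price=100, qty=10): fills=#4x#2:1@98; bids=[#4:9@100] asks=[#1:6@105]
After op 5 [order #5] limit_sell(price=97, qty=6): fills=#4x#5:6@100; bids=[#4:3@100] asks=[#1:6@105]
After op 6 [order #6] limit_sell(price=97, qty=5): fills=#4x#6:3@100; bids=[-] asks=[#6:2@97 #1:6@105]
After op 7 [order #7] limit_sell(price=102, qty=1): fills=none; bids=[-] asks=[#6:2@97 #7:1@102 #1:6@105]

Answer: BIDS (highest first):
  (empty)
ASKS (lowest first):
  #6: 2@97
  #7: 1@102
  #1: 6@105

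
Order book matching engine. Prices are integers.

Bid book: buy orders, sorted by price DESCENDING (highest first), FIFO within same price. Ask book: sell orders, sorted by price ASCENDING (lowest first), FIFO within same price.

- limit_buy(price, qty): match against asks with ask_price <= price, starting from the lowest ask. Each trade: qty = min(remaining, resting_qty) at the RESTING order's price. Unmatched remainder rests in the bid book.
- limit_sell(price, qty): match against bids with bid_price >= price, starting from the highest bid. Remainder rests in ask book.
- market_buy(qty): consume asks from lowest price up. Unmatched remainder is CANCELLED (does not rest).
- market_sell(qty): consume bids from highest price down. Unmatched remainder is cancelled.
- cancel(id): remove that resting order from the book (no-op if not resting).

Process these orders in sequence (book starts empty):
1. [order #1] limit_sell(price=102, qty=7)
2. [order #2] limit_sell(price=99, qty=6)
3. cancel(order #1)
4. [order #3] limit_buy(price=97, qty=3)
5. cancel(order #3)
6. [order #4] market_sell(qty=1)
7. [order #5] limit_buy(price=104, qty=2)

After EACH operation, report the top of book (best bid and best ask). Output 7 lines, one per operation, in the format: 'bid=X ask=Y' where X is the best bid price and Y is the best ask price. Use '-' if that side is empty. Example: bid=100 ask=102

After op 1 [order #1] limit_sell(price=102, qty=7): fills=none; bids=[-] asks=[#1:7@102]
After op 2 [order #2] limit_sell(price=99, qty=6): fills=none; bids=[-] asks=[#2:6@99 #1:7@102]
After op 3 cancel(order #1): fills=none; bids=[-] asks=[#2:6@99]
After op 4 [order #3] limit_buy(price=97, qty=3): fills=none; bids=[#3:3@97] asks=[#2:6@99]
After op 5 cancel(order #3): fills=none; bids=[-] asks=[#2:6@99]
After op 6 [order #4] market_sell(qty=1): fills=none; bids=[-] asks=[#2:6@99]
After op 7 [order #5] limit_buy(price=104, qty=2): fills=#5x#2:2@99; bids=[-] asks=[#2:4@99]

Answer: bid=- ask=102
bid=- ask=99
bid=- ask=99
bid=97 ask=99
bid=- ask=99
bid=- ask=99
bid=- ask=99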